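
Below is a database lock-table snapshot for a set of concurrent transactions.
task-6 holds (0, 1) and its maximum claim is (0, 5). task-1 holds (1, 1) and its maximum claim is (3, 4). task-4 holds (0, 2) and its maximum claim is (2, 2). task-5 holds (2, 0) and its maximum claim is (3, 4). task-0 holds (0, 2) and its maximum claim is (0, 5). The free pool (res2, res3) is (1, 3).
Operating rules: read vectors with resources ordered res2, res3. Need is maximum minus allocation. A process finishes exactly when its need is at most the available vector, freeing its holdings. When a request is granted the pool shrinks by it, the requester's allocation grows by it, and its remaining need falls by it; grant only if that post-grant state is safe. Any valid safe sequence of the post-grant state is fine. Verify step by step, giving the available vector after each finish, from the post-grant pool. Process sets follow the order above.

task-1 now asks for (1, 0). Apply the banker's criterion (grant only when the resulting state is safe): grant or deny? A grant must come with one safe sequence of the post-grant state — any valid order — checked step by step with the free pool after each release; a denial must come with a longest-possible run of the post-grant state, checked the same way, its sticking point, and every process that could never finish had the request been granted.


DENY — the pretend-granted state is unsafe.
Key observation: the pool after task-0, task-6 is (0, 6); every surviving request exceeds it in res2, so progress ends there.
On the post-grant state, task-0, task-6 is a maximal run — nothing extends it. Verifying each step:
  pool = (0, 3)
  task-0 needs (0, 3) <= (0, 3) -> finishes; pool += (0, 2) = (0, 5)
  task-6 needs (0, 4) <= (0, 5) -> finishes; pool += (0, 1) = (0, 6)
  blocked: task-1 wants (1, 3), pool (0, 6) — not enough res2
  blocked: task-4 wants (2, 0), pool (0, 6) — not enough res2
  blocked: task-5 wants (1, 4), pool (0, 6) — not enough res2
Had the request been granted, task-1, task-4 and task-5 could never finish.


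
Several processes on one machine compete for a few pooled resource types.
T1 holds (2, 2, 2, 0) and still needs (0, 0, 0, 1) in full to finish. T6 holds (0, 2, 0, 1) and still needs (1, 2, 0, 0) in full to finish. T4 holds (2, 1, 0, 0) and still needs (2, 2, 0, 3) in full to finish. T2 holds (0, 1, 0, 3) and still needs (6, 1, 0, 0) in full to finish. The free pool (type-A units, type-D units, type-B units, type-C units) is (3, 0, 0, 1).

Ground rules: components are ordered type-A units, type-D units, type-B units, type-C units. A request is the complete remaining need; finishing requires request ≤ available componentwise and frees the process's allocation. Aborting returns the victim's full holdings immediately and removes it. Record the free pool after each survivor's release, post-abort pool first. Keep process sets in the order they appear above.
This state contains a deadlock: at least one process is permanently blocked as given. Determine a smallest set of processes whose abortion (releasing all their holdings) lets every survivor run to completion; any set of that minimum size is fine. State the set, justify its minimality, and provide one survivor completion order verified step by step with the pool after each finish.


The answer: abort T2.
Key observation: the deadlocked T4 becomes finishable only because T2 released (0, 1, 0, 3); it completes at step 3 below.
Why nothing smaller works: aborting no one leaves the state deadlocked as given.
The survivors complete as T1, T6, T4. Walking it through (starting from the post-abort pool):
  pool = (3, 1, 0, 4)
  T1 needs (0, 0, 0, 1) <= (3, 1, 0, 4) -> finishes; pool += (2, 2, 2, 0) = (5, 3, 2, 4)
  T6 needs (1, 2, 0, 0) <= (5, 3, 2, 4) -> finishes; pool += (0, 2, 0, 1) = (5, 5, 2, 5)
  T4 needs (2, 2, 0, 3) <= (5, 5, 2, 5) -> finishes; pool += (2, 1, 0, 0) = (7, 6, 2, 5)


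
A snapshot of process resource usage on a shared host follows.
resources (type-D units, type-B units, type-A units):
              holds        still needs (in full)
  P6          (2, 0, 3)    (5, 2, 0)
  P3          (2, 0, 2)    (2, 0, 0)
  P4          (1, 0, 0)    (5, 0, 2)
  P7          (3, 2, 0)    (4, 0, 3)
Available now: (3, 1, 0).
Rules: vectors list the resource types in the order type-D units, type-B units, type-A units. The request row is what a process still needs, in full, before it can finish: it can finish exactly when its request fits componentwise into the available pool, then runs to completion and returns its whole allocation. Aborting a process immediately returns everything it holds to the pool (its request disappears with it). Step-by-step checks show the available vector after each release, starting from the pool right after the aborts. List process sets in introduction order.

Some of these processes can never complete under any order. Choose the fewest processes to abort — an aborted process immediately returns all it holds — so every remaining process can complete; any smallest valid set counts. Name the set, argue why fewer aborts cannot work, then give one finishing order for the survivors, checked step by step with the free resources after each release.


Minimum abort set: P7.
Key observation: aborting P7 returns (3, 2, 0), and P6 — hopeless before — runs at step 1 with the returned capacity in the pool.
Why nothing smaller works: aborting no one leaves the state deadlocked as given.
One survivor order: P6, P4, P3. Verifying each step (post-abort pool first):
  pool = (6, 3, 0)
  run P6 (needs (5, 2, 0), free (6, 3, 0)); after release of (2, 0, 3) the pool is (8, 3, 3)
  run P4 (needs (5, 0, 2), free (8, 3, 3)); after release of (1, 0, 0) the pool is (9, 3, 3)
  run P3 (needs (2, 0, 0), free (9, 3, 3)); after release of (2, 0, 2) the pool is (11, 3, 5)


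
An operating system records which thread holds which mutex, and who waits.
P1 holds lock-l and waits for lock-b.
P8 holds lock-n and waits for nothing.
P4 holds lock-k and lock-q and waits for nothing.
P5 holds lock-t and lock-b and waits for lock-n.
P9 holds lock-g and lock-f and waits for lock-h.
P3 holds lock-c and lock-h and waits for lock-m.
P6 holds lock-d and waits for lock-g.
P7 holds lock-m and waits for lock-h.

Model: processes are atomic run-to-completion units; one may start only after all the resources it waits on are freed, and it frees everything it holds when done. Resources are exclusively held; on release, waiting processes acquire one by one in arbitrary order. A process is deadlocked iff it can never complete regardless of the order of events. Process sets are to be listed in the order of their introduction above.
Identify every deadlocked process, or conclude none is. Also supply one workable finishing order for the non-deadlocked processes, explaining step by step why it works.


The deadlocked set is P9, P3, P6 and P7.
Key observation: along P3 -> P7 -> P3, each member waits on what the next one holds — a deadlock; P9 and P6 wait into the deadlock from upstream.
The rest can finish in the order P8, P4, P5, P1.
Walking it through:
  P8 waits on nothing -> runs at once and releases lock-n
  P4 waits on nothing -> runs at once and releases lock-k and lock-q
  P5 waits on lock-n — all released -> runs and releases lock-t and lock-b
  P1 waits on lock-b — all released -> runs and releases lock-l


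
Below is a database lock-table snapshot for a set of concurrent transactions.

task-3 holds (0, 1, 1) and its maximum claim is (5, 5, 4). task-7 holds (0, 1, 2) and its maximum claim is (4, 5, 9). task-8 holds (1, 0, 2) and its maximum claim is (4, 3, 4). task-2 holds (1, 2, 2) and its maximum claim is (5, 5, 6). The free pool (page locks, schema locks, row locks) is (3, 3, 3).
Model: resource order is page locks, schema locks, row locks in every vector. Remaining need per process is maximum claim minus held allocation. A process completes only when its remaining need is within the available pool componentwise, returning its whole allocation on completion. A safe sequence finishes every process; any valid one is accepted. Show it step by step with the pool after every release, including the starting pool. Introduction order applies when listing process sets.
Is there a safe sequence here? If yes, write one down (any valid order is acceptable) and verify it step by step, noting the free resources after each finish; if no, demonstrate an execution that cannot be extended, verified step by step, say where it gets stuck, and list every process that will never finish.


The state is SAFE; one workable sequence: task-8, task-2, task-7, task-3.
Key observation: the first exact fit in this order is task-8 — it needs (3, 3, 2) with (3, 3, 3) free, meeting a requested resource to the last unit.
Check, step by step:
  pool = (3, 3, 3)
  run task-8 (needs (3, 3, 2), free (3, 3, 3)); after release of (1, 0, 2) the pool is (4, 3, 5)
  run task-2 (needs (4, 3, 4), free (4, 3, 5)); after release of (1, 2, 2) the pool is (5, 5, 7)
  run task-7 (needs (4, 4, 7), free (5, 5, 7)); after release of (0, 1, 2) the pool is (5, 6, 9)
  run task-3 (needs (5, 4, 3), free (5, 6, 9)); after release of (0, 1, 1) the pool is (5, 7, 10)


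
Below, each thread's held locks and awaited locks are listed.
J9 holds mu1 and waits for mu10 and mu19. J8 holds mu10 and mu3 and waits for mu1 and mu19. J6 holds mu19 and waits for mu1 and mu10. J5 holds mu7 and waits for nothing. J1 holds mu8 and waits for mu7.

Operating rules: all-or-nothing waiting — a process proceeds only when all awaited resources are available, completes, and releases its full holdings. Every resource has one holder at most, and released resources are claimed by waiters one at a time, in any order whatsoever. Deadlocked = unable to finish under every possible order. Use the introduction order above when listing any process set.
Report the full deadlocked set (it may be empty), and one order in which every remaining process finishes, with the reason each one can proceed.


Deadlocked: J9, J8 and J6.
Key observation: the loop J9 -> J8 -> J9 blocks itself forever; J6 is caught in further circular waits.
One completion order for the rest: J5, J1.
Step-by-step check:
  run J5 (it waits on nothing); releases mu7
  J1: everything it awaited (mu7) is free; runs, freeing mu8


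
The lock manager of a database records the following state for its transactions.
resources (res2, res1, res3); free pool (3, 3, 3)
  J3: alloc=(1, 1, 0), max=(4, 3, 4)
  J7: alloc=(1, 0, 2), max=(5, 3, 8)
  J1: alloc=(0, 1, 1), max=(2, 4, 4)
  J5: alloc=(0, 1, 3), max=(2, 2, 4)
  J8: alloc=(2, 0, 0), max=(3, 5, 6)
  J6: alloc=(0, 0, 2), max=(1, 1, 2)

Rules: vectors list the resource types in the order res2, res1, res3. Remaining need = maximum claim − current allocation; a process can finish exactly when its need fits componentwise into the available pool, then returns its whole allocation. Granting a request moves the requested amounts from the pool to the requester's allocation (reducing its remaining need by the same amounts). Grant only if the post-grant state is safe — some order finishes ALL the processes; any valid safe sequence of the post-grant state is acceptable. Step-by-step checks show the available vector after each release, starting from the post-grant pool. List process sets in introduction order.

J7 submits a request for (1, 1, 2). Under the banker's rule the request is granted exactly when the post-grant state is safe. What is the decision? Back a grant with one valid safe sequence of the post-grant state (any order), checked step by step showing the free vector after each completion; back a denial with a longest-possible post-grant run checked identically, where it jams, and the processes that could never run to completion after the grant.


DENY. Granting would leave the state unsafe.
Key observation: after J5, J1, J6 the pool peaks at (2, 4, 7), and each blocked process is short somewhere: J3 on res2; J7 on res2; J8 on res1.
Pretend the grant happened; the run J5, J1, J6 goes as far as possible. Check, step by step:
  pool = (2, 2, 1)
  run J5 (needs (2, 1, 1), free (2, 2, 1)); after release of (0, 1, 3) the pool is (2, 3, 4)
  run J1 (needs (2, 3, 3), free (2, 3, 4)); after release of (0, 1, 1) the pool is (2, 4, 5)
  run J6 (needs (1, 1, 0), free (2, 4, 5)); after release of (0, 0, 2) the pool is (2, 4, 7)
  J3 still needs (3, 2, 4) but only (2, 4, 7) is free — short on res2
  J7 still needs (3, 2, 4) but only (2, 4, 7) is free — short on res2
  J8 still needs (1, 5, 6) but only (2, 4, 7) is free — short on res1
Processes that could never finish after the grant: J3, J7 and J8.


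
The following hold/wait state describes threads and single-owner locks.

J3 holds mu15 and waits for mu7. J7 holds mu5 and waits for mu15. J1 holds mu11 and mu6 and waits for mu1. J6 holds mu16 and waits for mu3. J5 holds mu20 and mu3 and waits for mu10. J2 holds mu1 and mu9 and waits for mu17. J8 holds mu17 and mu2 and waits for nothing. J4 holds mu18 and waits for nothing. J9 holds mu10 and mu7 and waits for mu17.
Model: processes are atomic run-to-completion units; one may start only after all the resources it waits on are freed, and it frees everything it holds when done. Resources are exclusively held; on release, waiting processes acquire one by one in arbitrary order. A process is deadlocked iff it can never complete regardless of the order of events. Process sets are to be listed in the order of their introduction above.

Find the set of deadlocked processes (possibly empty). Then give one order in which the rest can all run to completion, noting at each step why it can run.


The deadlocked set is empty.
Key observation: the wait graph is acyclic; completion cascades from the unblocked processes through everyone else.
The rest can finish in the order J8, J2, J9, J4, J5, J1, J3, J6, J7.
Step-by-step check:
  J8: no waits; runs immediately, freeing mu17 and mu2
  J2: everything it awaited (mu17) is free; runs, freeing mu1 and mu9
  J9: everything it awaited (mu17) is free; runs, freeing mu10 and mu7
  J4: no waits; runs immediately, freeing mu18
  J5: everything it awaited (mu10) is free; runs, freeing mu20 and mu3
  J1: everything it awaited (mu1) is free; runs, freeing mu11 and mu6
  J3: everything it awaited (mu7) is free; runs, freeing mu15
  J6: everything it awaited (mu3) is free; runs, freeing mu16
  J7: everything it awaited (mu15) is free; runs, freeing mu5


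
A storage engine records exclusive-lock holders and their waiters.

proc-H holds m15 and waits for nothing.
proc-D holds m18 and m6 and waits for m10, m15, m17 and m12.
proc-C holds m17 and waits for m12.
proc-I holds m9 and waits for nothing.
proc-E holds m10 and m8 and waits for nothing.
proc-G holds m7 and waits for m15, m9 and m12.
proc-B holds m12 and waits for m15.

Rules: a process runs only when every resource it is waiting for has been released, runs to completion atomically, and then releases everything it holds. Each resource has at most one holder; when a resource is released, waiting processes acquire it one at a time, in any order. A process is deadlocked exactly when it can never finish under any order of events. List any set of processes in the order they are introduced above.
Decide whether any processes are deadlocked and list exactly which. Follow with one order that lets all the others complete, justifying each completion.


Nothing here is deadlocked.
Key observation: all waits point, directly or indirectly, at processes that can finish, so nothing is permanently blocked.
A valid finishing order for the others: proc-E, proc-H, proc-B, proc-I, proc-C, proc-G, proc-D.
Walking it through:
  proc-E waits on nothing -> runs at once and releases m10 and m8
  proc-H waits on nothing -> runs at once and releases m15
  proc-B waits on m15 — all released -> runs and releases m12
  proc-I waits on nothing -> runs at once and releases m9
  proc-C waits on m12 — all released -> runs and releases m17
  proc-G waits on m15, m9 and m12 — all released -> runs and releases m7
  proc-D waits on m10, m15, m17 and m12 — all released -> runs and releases m18 and m6


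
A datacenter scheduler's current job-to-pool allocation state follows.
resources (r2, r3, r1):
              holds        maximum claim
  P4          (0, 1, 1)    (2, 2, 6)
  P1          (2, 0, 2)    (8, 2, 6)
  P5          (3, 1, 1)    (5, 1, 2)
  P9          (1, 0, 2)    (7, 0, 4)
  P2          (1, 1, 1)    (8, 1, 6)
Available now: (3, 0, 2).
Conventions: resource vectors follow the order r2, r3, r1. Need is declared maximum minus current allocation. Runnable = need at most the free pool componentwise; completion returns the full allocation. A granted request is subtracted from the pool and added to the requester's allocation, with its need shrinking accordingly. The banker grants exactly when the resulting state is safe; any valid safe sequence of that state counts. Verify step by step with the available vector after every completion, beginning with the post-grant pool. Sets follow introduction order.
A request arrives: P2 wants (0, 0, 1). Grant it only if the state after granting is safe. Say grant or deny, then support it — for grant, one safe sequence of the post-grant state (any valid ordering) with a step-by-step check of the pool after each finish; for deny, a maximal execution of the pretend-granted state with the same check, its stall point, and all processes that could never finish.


GRANT: granting preserves safety; a valid post-grant sequence is P5, P9, P2, P4, P1.
Key observation: even at the reduced pool (3, 0, 1), P5 fits immediately, so safety survives the grant.
Verifying the post-grant state step by step:
  pool = (3, 0, 1)
  P5 needs (2, 0, 1) <= (3, 0, 1) -> finishes; pool += (3, 1, 1) = (6, 1, 2)
  P9 needs (6, 0, 2) <= (6, 1, 2) -> finishes; pool += (1, 0, 2) = (7, 1, 4)
  P2 needs (7, 0, 4) <= (7, 1, 4) -> finishes; pool += (1, 1, 2) = (8, 2, 6)
  P4 needs (2, 1, 5) <= (8, 2, 6) -> finishes; pool += (0, 1, 1) = (8, 3, 7)
  P1 needs (6, 2, 4) <= (8, 3, 7) -> finishes; pool += (2, 0, 2) = (10, 3, 9)


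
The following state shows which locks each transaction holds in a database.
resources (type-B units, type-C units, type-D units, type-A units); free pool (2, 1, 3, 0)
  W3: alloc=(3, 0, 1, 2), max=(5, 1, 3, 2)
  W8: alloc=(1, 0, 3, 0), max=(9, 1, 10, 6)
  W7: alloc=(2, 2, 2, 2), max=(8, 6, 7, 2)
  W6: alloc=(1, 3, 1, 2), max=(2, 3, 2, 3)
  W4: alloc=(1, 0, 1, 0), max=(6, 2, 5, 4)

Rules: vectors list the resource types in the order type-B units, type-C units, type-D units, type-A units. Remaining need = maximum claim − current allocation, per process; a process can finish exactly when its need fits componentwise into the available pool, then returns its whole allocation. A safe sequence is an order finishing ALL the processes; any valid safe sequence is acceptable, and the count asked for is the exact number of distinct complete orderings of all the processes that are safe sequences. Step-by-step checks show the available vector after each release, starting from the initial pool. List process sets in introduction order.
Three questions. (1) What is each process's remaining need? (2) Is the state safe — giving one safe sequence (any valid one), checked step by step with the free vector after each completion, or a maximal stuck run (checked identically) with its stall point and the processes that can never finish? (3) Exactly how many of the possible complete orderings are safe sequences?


(1) Outstanding need per process (order type-B units, type-C units, type-D units, type-A units):
  W3: (2, 1, 2, 0)
  W8: (8, 1, 7, 6)
  W7: (6, 4, 5, 0)
  W6: (1, 0, 1, 1)
  W4: (5, 2, 4, 4)
(2) SAFE — a valid safe sequence is W3, W6, W7, W8, W4.
Key observation: the order's first zero-slack moment is W3 ((2, 1, 2, 0) needed, (2, 1, 3, 0) free — a requested resource with nothing to spare).
Verifying each step:
  pool = (2, 1, 3, 0)
  run W3 (needs (2, 1, 2, 0), free (2, 1, 3, 0)); after release of (3, 0, 1, 2) the pool is (5, 1, 4, 2)
  run W6 (needs (1, 0, 1, 1), free (5, 1, 4, 2)); after release of (1, 3, 1, 2) the pool is (6, 4, 5, 4)
  run W7 (needs (6, 4, 5, 0), free (6, 4, 5, 4)); after release of (2, 2, 2, 2) the pool is (8, 6, 7, 6)
  run W8 (needs (8, 1, 7, 6), free (8, 6, 7, 6)); after release of (1, 0, 3, 0) the pool is (9, 6, 10, 6)
  run W4 (needs (5, 2, 4, 4), free (9, 6, 10, 6)); after release of (1, 0, 1, 0) the pool is (10, 6, 11, 6)
(3) Exactly 3 of the possible complete orderings are safe sequences.


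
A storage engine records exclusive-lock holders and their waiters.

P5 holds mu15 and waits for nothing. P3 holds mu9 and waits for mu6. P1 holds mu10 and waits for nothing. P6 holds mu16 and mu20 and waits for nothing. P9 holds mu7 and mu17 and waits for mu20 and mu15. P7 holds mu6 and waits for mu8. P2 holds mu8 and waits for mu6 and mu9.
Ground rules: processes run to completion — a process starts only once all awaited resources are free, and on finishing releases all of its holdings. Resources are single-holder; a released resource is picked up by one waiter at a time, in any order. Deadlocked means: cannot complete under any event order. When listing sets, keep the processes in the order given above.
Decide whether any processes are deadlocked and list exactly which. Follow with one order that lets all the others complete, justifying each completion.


Deadlocked: P3, P7 and P2.
Key observation: nobody on the ring P3 -> P7 -> P2 -> P3 can start until another member finishes, which never happens; no other process is dragged down with it.
A valid finishing order for the others: P5, P1, P6, P9.
Walking it through:
  P5: no waits; runs immediately, freeing mu15
  P1: no waits; runs immediately, freeing mu10
  P6: no waits; runs immediately, freeing mu16 and mu20
  P9: everything it awaited (mu20 and mu15) is free; runs, freeing mu7 and mu17


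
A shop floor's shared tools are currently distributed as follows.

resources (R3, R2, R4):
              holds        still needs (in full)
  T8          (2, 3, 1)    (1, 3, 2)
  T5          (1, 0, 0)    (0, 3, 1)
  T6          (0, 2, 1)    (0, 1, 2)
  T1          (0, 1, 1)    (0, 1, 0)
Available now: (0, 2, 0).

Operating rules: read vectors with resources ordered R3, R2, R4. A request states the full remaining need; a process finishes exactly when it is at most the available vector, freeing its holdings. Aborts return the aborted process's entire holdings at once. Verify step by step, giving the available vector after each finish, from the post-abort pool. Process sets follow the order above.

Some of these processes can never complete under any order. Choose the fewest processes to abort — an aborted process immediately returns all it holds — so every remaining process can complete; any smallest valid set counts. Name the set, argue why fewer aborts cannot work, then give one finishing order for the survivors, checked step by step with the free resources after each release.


Minimum abort set: T8.
Key observation: the deadlocked T6 becomes finishable only because T8 released (2, 3, 1); it completes at step 3 below.
Minimality: the empty abort set fails — the state is deadlocked as it stands.
One survivor order: T1, T5, T6. Step-by-step check (post-abort pool first):
  pool = (2, 5, 1)
  run T1 (needs (0, 1, 0), free (2, 5, 1)); after release of (0, 1, 1) the pool is (2, 6, 2)
  run T5 (needs (0, 3, 1), free (2, 6, 2)); after release of (1, 0, 0) the pool is (3, 6, 2)
  run T6 (needs (0, 1, 2), free (3, 6, 2)); after release of (0, 2, 1) the pool is (3, 8, 3)


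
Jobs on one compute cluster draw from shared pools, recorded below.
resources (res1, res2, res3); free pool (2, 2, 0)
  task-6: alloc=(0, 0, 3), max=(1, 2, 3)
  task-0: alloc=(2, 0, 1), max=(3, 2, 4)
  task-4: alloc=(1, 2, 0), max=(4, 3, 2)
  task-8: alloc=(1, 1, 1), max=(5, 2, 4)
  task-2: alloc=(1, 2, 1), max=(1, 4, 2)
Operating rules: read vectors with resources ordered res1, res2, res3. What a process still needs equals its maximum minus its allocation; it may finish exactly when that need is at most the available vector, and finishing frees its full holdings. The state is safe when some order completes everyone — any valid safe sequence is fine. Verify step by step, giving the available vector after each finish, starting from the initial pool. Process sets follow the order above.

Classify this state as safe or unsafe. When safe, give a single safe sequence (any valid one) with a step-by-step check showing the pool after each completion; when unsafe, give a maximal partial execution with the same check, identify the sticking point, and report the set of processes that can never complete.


SAFE — a valid safe sequence is task-6, task-0, task-4, task-2, task-8.
Key observation: task-6 is the earliest step where a requested resource binds exactly: need (1, 2, 0), pool (2, 2, 0) at its turn.
Step-by-step check:
  pool = (2, 2, 0)
  task-6: need (1, 2, 0) fits (2, 2, 0); releases (0, 0, 3), pool now (2, 2, 3)
  task-0: need (1, 2, 3) fits (2, 2, 3); releases (2, 0, 1), pool now (4, 2, 4)
  task-4: need (3, 1, 2) fits (4, 2, 4); releases (1, 2, 0), pool now (5, 4, 4)
  task-2: need (0, 2, 1) fits (5, 4, 4); releases (1, 2, 1), pool now (6, 6, 5)
  task-8: need (4, 1, 3) fits (6, 6, 5); releases (1, 1, 1), pool now (7, 7, 6)


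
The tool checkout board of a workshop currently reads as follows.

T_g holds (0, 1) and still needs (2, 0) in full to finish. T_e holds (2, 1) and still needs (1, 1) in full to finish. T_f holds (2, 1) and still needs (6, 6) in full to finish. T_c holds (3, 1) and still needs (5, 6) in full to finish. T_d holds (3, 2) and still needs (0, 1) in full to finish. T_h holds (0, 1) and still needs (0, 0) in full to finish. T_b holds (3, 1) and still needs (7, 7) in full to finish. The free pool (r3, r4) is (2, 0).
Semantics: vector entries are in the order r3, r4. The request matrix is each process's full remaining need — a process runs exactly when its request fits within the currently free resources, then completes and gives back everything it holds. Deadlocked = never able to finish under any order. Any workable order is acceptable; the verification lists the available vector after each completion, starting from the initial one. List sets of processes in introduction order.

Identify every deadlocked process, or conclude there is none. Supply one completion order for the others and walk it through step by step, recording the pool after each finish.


The deadlocked set is T_f, T_c and T_b.
Key observation: the pool after T_h, T_e, T_d, T_g is (7, 5); every surviving request exceeds it in r4, so progress ends there.
One completion order for the rest: T_h, T_e, T_d, T_g. Verifying each step:
  pool = (2, 0)
  run T_h (needs (0, 0), free (2, 0)); after release of (0, 1) the pool is (2, 1)
  run T_e (needs (1, 1), free (2, 1)); after release of (2, 1) the pool is (4, 2)
  run T_d (needs (0, 1), free (4, 2)); after release of (3, 2) the pool is (7, 4)
  run T_g (needs (2, 0), free (7, 4)); after release of (0, 1) the pool is (7, 5)
None of the blocked processes ever fits:
  blocked: T_f wants (6, 6), pool (7, 5) — not enough r4
  blocked: T_c wants (5, 6), pool (7, 5) — not enough r4
  blocked: T_b wants (7, 7), pool (7, 5) — not enough r4


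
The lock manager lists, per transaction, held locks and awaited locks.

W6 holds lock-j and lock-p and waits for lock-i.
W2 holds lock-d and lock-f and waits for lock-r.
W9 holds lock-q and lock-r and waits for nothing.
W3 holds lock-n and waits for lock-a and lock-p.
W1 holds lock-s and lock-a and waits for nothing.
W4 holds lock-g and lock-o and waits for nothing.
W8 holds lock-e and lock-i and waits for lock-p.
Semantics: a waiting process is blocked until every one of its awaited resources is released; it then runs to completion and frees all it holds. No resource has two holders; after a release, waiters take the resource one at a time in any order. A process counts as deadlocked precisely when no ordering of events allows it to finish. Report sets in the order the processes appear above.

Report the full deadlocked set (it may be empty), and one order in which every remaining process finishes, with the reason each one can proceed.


Deadlocked: W6, W3 and W8.
Key observation: the loop W6 -> W8 -> W6 blocks itself forever; W3 waits into the deadlock from upstream.
One completion order for the rest: W9, W4, W1, W2.
Step-by-step check:
  W9 waits on nothing -> runs at once and releases lock-q and lock-r
  W4 waits on nothing -> runs at once and releases lock-g and lock-o
  W1 waits on nothing -> runs at once and releases lock-s and lock-a
  W2: everything it awaited (lock-r) is free; runs, freeing lock-d and lock-f


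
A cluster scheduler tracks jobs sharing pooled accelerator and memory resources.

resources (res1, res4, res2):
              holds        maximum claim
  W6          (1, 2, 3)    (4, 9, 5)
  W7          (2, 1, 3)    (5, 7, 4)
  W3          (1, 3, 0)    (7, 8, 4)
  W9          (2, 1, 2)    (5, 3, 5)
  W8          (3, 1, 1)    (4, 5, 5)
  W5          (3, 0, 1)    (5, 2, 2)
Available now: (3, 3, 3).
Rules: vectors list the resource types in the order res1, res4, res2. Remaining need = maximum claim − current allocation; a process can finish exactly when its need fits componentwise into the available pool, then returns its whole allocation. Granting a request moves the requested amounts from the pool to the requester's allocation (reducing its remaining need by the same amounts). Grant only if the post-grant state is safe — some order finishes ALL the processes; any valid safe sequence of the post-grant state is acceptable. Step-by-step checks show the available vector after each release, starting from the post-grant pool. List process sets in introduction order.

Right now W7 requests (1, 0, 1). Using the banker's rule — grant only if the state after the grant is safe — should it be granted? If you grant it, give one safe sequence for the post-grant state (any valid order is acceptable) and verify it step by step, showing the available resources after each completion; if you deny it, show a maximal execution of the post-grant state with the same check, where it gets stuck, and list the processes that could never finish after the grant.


GRANT: granting preserves safety; a valid post-grant sequence is W5, W9, W8, W3, W6, W7.
Key observation: after the grant the pool drops to (2, 3, 2), which still lets W5 finish first and unwind the rest.
Check on the post-grant state, step by step:
  pool = (2, 3, 2)
  W5 needs (2, 2, 1) <= (2, 3, 2) -> finishes; pool += (3, 0, 1) = (5, 3, 3)
  W9 needs (3, 2, 3) <= (5, 3, 3) -> finishes; pool += (2, 1, 2) = (7, 4, 5)
  W8 needs (1, 4, 4) <= (7, 4, 5) -> finishes; pool += (3, 1, 1) = (10, 5, 6)
  W3 needs (6, 5, 4) <= (10, 5, 6) -> finishes; pool += (1, 3, 0) = (11, 8, 6)
  W6 needs (3, 7, 2) <= (11, 8, 6) -> finishes; pool += (1, 2, 3) = (12, 10, 9)
  W7 needs (2, 6, 0) <= (12, 10, 9) -> finishes; pool += (3, 1, 4) = (15, 11, 13)


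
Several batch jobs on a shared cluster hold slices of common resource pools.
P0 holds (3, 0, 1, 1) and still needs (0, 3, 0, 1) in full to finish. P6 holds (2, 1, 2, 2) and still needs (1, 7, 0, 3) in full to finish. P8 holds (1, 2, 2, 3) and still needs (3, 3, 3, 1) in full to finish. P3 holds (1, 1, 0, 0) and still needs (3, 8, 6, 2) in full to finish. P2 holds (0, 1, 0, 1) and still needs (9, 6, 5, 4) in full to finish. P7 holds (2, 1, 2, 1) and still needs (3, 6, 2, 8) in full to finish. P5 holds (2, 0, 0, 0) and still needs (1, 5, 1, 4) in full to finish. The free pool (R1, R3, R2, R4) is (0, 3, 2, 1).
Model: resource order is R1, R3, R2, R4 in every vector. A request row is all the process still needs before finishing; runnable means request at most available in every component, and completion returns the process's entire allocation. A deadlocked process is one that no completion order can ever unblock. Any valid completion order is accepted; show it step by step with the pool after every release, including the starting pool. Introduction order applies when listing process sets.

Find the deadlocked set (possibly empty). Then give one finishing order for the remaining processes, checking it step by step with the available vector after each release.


Deadlocked set: P6, P3, P2 and P7.
Key observation: P0, P8, P5 can finish, but then (6, 5, 5, 5) is all there is, and the blocked group's R3 demands exceed it.
The rest can finish in the order P0, P8, P5. Verifying each step:
  pool = (0, 3, 2, 1)
  P0 needs (0, 3, 0, 1) <= (0, 3, 2, 1) -> finishes; pool += (3, 0, 1, 1) = (3, 3, 3, 2)
  P8 needs (3, 3, 3, 1) <= (3, 3, 3, 2) -> finishes; pool += (1, 2, 2, 3) = (4, 5, 5, 5)
  P5 needs (1, 5, 1, 4) <= (4, 5, 5, 5) -> finishes; pool += (2, 0, 0, 0) = (6, 5, 5, 5)
The blocked processes can never fit:
  P6 still needs (1, 7, 0, 3) but only (6, 5, 5, 5) is free — short on R3
  P3 still needs (3, 8, 6, 2) but only (6, 5, 5, 5) is free — short on R3 and R2
  P2 still needs (9, 6, 5, 4) but only (6, 5, 5, 5) is free — short on R1 and R3
  P7 still needs (3, 6, 2, 8) but only (6, 5, 5, 5) is free — short on R3 and R4


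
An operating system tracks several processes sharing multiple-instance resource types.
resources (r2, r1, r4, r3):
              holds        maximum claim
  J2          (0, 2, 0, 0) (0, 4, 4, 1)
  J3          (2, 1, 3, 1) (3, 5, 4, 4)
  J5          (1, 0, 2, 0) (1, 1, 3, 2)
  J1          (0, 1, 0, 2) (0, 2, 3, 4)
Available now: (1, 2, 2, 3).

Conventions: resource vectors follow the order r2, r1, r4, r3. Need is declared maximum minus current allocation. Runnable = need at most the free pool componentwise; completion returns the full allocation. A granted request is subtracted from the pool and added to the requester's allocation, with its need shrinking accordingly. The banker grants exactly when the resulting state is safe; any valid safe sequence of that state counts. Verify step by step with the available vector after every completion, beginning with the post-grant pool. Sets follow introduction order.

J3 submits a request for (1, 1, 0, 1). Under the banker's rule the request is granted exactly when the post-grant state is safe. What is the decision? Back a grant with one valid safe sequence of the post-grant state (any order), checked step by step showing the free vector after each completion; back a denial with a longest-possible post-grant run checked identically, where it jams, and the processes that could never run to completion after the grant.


GRANT. The post-grant state is safe; one safe sequence: J5, J1, J2, J3.
Key observation: post-grant, (0, 1, 2, 2) remains, and an order beginning with J5 completes everyone.
Check on the post-grant state, step by step:
  pool = (0, 1, 2, 2)
  J5 needs (0, 1, 1, 2) <= (0, 1, 2, 2) -> finishes; pool += (1, 0, 2, 0) = (1, 1, 4, 2)
  J1 needs (0, 1, 3, 2) <= (1, 1, 4, 2) -> finishes; pool += (0, 1, 0, 2) = (1, 2, 4, 4)
  J2 needs (0, 2, 4, 1) <= (1, 2, 4, 4) -> finishes; pool += (0, 2, 0, 0) = (1, 4, 4, 4)
  J3 needs (0, 3, 1, 2) <= (1, 4, 4, 4) -> finishes; pool += (3, 2, 3, 2) = (4, 6, 7, 6)


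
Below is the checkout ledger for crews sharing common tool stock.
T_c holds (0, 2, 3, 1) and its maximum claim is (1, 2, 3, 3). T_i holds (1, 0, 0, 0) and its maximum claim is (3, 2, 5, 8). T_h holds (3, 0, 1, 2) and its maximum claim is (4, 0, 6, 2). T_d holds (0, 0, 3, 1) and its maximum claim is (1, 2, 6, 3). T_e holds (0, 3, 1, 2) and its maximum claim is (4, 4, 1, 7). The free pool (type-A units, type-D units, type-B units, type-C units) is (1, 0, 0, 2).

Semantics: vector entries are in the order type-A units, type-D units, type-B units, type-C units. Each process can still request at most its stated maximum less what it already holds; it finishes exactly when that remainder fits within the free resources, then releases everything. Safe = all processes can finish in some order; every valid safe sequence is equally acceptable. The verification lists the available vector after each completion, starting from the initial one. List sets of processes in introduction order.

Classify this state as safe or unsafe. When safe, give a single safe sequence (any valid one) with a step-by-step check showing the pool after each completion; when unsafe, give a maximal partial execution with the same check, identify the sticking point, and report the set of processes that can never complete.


SAFE, for example via the order T_c, T_d, T_h, T_e, T_i.
Key observation: T_c marks the first exact bind of the order: its need (1, 0, 0, 2) fits the free (1, 0, 0, 2) with zero slack on a requested resource.
Check, step by step:
  pool = (1, 0, 0, 2)
  run T_c (needs (1, 0, 0, 2), free (1, 0, 0, 2)); after release of (0, 2, 3, 1) the pool is (1, 2, 3, 3)
  run T_d (needs (1, 2, 3, 2), free (1, 2, 3, 3)); after release of (0, 0, 3, 1) the pool is (1, 2, 6, 4)
  run T_h (needs (1, 0, 5, 0), free (1, 2, 6, 4)); after release of (3, 0, 1, 2) the pool is (4, 2, 7, 6)
  run T_e (needs (4, 1, 0, 5), free (4, 2, 7, 6)); after release of (0, 3, 1, 2) the pool is (4, 5, 8, 8)
  run T_i (needs (2, 2, 5, 8), free (4, 5, 8, 8)); after release of (1, 0, 0, 0) the pool is (5, 5, 8, 8)


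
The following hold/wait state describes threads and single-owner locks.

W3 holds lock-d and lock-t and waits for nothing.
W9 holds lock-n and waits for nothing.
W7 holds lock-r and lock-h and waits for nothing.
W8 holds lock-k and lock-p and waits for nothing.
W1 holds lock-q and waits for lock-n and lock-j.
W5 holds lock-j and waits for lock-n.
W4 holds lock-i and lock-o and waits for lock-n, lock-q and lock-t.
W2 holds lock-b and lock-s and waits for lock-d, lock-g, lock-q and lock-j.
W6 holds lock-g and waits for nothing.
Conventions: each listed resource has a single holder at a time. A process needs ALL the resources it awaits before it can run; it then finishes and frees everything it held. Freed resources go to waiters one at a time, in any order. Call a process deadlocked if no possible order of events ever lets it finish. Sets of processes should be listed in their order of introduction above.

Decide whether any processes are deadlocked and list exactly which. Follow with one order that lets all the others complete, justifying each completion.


Nothing here is deadlocked.
Key observation: all waits point, directly or indirectly, at processes that can finish, so nothing is permanently blocked.
A valid finishing order for the others: W3, W9, W8, W5, W1, W6, W4, W7, W2.
Walking it through:
  W3: no waits; runs immediately, freeing lock-d and lock-t
  W9: no waits; runs immediately, freeing lock-n
  W8: no waits; runs immediately, freeing lock-k and lock-p
  W5: everything it awaited (lock-n) is free; runs, freeing lock-j
  W1: everything it awaited (lock-n and lock-j) is free; runs, freeing lock-q
  W6: no waits; runs immediately, freeing lock-g
  W4: everything it awaited (lock-n, lock-q and lock-t) is free; runs, freeing lock-i and lock-o
  W7: no waits; runs immediately, freeing lock-r and lock-h
  W2: everything it awaited (lock-d, lock-g, lock-q and lock-j) is free; runs, freeing lock-b and lock-s


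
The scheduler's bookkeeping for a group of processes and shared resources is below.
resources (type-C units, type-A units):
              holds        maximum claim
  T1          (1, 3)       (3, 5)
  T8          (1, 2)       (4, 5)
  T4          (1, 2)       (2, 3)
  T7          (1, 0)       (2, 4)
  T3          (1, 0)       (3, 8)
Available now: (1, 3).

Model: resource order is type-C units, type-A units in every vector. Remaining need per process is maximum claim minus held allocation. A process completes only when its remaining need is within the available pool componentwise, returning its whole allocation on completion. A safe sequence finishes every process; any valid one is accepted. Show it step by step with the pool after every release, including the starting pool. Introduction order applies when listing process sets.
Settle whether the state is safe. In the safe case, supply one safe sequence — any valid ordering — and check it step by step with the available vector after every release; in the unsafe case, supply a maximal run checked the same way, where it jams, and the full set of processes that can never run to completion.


SAFE. One safe sequence: T4, T7, T1, T8, T3.
Key observation: reading the order forward, T4 is the first process whose need (1, 1) meets the free pool (1, 3) exactly on a resource it requests.
Verifying each step:
  pool = (1, 3)
  T4: need (1, 1) fits (1, 3); releases (1, 2), pool now (2, 5)
  T7: need (1, 4) fits (2, 5); releases (1, 0), pool now (3, 5)
  T1: need (2, 2) fits (3, 5); releases (1, 3), pool now (4, 8)
  T8: need (3, 3) fits (4, 8); releases (1, 2), pool now (5, 10)
  T3: need (2, 8) fits (5, 10); releases (1, 0), pool now (6, 10)
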